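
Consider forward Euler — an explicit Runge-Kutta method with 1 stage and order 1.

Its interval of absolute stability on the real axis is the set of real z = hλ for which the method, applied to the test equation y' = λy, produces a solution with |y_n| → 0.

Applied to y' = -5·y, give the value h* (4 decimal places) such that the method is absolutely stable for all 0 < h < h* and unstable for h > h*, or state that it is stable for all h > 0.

(-2.0000,0); λ=-5 ⇒ h* = 0.4000.

Test eqn y'=λy, z=hλ:
  order 1, 1-stage ⇒ R(z)=1+z
  (e.g. R(-0.93)=0.07000, |R|=0.07000)

Find x<0 with |R(x)|<1.
x=-0.93: |R|=0.0700
|R(-1.41)|=0.4100 |R(-1.28)|=0.2800 |R(-0.51)|=0.4900
Bisect:
  x_lo=-2.8094 |R|=1.8094  x_hi=-0.1184 |R|=0.8816
  mid=-1.46392 |R|=0.46392 →hi
  mid=-2.13668 |R|=1.13668 →lo
  mid=-1.80030 |R|=0.80030 →hi
  mid=-1.96849 |R|=0.96849 →hi
  mid=-2.05259 |R|=1.05259 →lo
  mid=-2.01054 |R|=1.01054 →lo
  mid=-1.98951 |R|=0.98951 →hi
  mid=-2.00003 |R|=1.00003 →lo
  ...
  [-2.00003,-1.99986] ⇒ x*=-2.0000
So |R|<1 on (-2.0000, 0).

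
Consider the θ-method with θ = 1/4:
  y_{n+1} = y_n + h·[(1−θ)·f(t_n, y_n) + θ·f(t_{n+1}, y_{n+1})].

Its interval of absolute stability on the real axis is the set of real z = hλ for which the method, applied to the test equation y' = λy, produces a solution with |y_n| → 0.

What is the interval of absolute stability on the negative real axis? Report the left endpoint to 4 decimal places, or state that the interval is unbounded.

z∈(-4.0000,0).

Test eqn y'=λy, z=hλ:
  y_{n+1} = y_n + z·[3/4·y_n + 1/4·y_{n+1}] ⇒ (1 − 1/4z)y_{n+1} = (1 + 3/4z)y_n
  ⇒ R(z) = (1 + 3/4z)/(1 − 1/4z).

Find x<0 with |R(x)|<1.
x=-1.29: |R|=0.0246
R=−1: 1+3/4x = −1+1/4x ⇒ -1/2x=2 ⇒ x=2/(-1/2)=-4.0000
Confirm numerically:
  x=-3.686: |R|=0.91829 <1
  x=-3.581: |R|=0.88946 <1
  x=-2.198: |R|=0.41852 <1
  x=-1.771: |R|=0.22752 <1
  x=-4.351: |R|=1.08406 >1
  x=-4.092: |R|=1.02274 >1
Stable set (-4.0000, 0).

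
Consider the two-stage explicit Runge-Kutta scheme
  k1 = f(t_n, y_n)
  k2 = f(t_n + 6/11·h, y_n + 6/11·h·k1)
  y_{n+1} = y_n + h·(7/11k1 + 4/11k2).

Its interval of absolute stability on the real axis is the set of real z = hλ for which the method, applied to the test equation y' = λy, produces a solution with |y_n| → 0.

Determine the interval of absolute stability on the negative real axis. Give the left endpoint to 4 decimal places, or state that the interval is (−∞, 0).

(-5.0417, 0).

With y'=λy (z=hλ):
  k1=λy_n ⇒ h·k1=z·y_n;  k2=λ(1+6/11z)y_n ⇒ h·k2=z(1+6/11z)y_n
  y_{n+1}/y_n = 1 + 7/11z + 4/11z(1+6/11z) = 1 + z + 24/121z²
  so R(z) = 1 + z + 24/121z².

Solve |R(x)|<1 on ℝ⁻.
x=-0.82: |R|=0.3134
R=1: x+24/121x²=0 ⇒ x=−121/24=-5.0417; min R=1−1/(4·24/121)=-0.2604>−1
Confirm numerically:
  x=-4.907: |R|=0.86893 <1
  x=-3.290: |R|=0.14307 <1
  x=-3.239: |R|=0.15812 <1
  x=-5.604: |R|=1.62505 >1
  x=-5.584: |R|=1.60067 >1
So |R|<1 on (-5.0417, 0).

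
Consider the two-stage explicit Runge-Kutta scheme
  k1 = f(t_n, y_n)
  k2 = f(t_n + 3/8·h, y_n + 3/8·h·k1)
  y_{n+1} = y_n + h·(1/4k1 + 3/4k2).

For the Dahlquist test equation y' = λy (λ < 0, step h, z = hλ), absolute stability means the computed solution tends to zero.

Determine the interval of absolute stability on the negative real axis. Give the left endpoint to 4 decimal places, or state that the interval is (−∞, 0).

On y'=λy, z=hλ:
  k1=λy_n ⇒ h·k1=z·y_n;  k2=λ(1+3/8z)y_n ⇒ h·k2=z(1+3/8z)y_n
  y_{n+1}/y_n = 1 + 1/4z + 3/4z(1+3/8z) = 1 + z + 9/32z²
  Hence R(z) = 1 + z + 9/32z².

Need |R(x)|<1, x<0.
x=-1.57: |R|=0.1233
R=1: x+9/32x²=0 ⇒ x=−32/9=-3.5556; min R=1−1/(4·9/32)=0.1111>−1
Confirm numerically:
  x=-2.796: |R|=0.40270 <1
  x=-2.330: |R|=0.19688 <1
  x=-2.228: |R|=0.16812 <1
  x=-4.090: |R|=1.61478 >1
  x=-4.010: |R|=1.51253 >1
  x=-3.819: |R|=1.28296 >1
Stable set (-3.5556, 0).

(-3.5556, 0).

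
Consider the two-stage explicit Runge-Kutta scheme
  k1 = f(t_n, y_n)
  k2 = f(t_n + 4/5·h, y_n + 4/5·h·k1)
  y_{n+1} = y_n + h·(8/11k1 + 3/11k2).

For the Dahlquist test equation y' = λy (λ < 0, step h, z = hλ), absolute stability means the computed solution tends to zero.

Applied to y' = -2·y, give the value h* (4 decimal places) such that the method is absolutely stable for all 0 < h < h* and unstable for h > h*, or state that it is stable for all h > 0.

(-4.5833,0); λ=-2 ⇒ h* = (55/12)/2 = 2.2917.

Set f=λy, z=hλ:
  k1=λy_n ⇒ h·k1=z·y_n;  k2=λ(1+4/5z)y_n ⇒ h·k2=z(1+4/5z)y_n
  y_{n+1}/y_n = 1 + 8/11z + 3/11z(1+4/5z) = 1 + z + 12/55z²
  ⇒ R(z) = 1 + z + 12/55z².

Solve |R(x)|<1 on ℝ⁻.
x=-0.79: |R|=0.3462
R=1: x+12/55x²=0 ⇒ x=−55/12=-4.5833; min R=1−1/(4·12/55)=-0.1458>−1
Confirm numerically:
  x=-4.030: |R|=0.51347 <1
  x=-3.525: |R|=0.18605 <1
  x=-3.515: |R|=0.18069 <1
  x=-3.080: |R|=0.01024 <1
  x=-4.964: |R|=1.41228 >1
  x=-4.711: |R|=1.13122 >1
Interval (-4.5833, 0).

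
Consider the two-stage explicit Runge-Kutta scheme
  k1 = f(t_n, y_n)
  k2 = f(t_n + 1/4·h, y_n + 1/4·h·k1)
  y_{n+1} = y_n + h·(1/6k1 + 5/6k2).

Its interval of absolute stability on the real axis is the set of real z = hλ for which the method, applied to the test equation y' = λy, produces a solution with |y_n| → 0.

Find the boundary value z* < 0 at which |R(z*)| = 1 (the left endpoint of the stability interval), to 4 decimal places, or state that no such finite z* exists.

left endpoint -4.8000.

On y'=λy, z=hλ:
  k1=λy_n ⇒ h·k1=z·y_n;  k2=λ(1+1/4z)y_n ⇒ h·k2=z(1+1/4z)y_n
  y_{n+1}/y_n = 1 + 1/6z + 5/6z(1+1/4z) = 1 + z + 5/24z²
  so R(z) = 1 + z + 5/24z².

Boundary: |R(x)|=1, x<0.
x=-1.42: |R|=0.0001
R=1: x+5/24x²=0 ⇒ x=−24/5=-4.8000; min R=1−1/(4·5/24)=-0.2000>−1
Confirm numerically:
  x=-4.656: |R|=0.86032 <1
  x=-3.062: |R|=0.10870 <1
  x=-2.610: |R|=0.19081 <1
  x=-5.301: |R|=1.55329 >1
  x=-5.177: |R|=1.40661 >1
Interval (-4.8000, 0).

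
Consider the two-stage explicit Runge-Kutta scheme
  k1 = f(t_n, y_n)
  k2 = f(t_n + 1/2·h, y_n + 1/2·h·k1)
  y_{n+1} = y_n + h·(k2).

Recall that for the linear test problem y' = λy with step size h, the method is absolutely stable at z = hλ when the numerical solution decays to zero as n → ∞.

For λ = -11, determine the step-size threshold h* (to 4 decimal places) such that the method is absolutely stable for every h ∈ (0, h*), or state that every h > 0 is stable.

Set f=λy, z=hλ:
  k1=λy_n ⇒ h·k1=z·y_n;  k2=λ(1+1/2z)y_n ⇒ h·k2=z(1+1/2z)y_n
  y_{n+1}/y_n = 1 + z(1+1/2z) = 1 + z + 1/2z²
  so R(z) = 1 + z + 1/2z².

Need |R(x)|<1, x<0.
x=-0.49: |R|=0.6300
R=1: x+1/2x²=0 ⇒ x=−2=-2.0000; min R=1−1/(4·1/2)=0.5000>−1
Confirm numerically:
  x=-1.488: |R|=0.61907 <1
  x=-1.387: |R|=0.57488 <1
  x=-1.034: |R|=0.50058 <1
  x=-0.818: |R|=0.51656 <1
  x=-2.161: |R|=1.17396 >1
  x=-2.130: |R|=1.13845 >1
So |R|<1 on (-2.0000, 0).

(-2.0000,0); λ=-11 ⇒ h* = (2)/11 = 0.1818.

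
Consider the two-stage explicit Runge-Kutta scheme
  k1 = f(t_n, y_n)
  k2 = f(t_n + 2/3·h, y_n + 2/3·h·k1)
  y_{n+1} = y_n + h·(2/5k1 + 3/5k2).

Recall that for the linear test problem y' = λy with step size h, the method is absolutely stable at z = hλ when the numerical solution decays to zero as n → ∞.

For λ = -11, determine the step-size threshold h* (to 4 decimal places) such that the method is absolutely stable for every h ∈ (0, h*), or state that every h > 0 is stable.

(-2.5000,0); λ=-11 ⇒ h* = (5/2)/11 = 0.2273.

Set f=λy, z=hλ:
  k1=λy_n ⇒ h·k1=z·y_n;  k2=λ(1+2/3z)y_n ⇒ h·k2=z(1+2/3z)y_n
  y_{n+1}/y_n = 1 + 2/5z + 3/5z(1+2/3z) = 1 + z + 2/5z²
  so R(z) = 1 + z + 2/5z².

Boundary: |R(x)|=1, x<0.
x=-0.45: |R|=0.6310
R=1: x+2/5x²=0 ⇒ x=−5/2=-2.5000; min R=1−1/(4·2/5)=0.3750>−1
Confirm numerically:
  x=-1.696: |R|=0.45457 <1
  x=-1.539: |R|=0.40841 <1
  x=-1.470: |R|=0.39436 <1
  x=-1.416: |R|=0.38602 <1
  x=-3.037: |R|=1.65235 >1
  x=-2.945: |R|=1.52421 >1
  x=-2.788: |R|=1.32118 >1
Stable set (-2.5000, 0).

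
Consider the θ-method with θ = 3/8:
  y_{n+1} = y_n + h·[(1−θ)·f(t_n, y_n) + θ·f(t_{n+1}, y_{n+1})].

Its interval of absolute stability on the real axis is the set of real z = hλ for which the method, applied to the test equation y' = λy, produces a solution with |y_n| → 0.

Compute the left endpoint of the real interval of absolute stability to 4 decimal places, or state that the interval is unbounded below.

left endpoint -8.0000.

Set f=λy, z=hλ:
  y_{n+1} = y_n + z·[5/8·y_n + 3/8·y_{n+1}] ⇒ (1 − 3/8z)y_{n+1} = (1 + 5/8z)y_n
  Hence R(z) = (1 + 5/8z)/(1 − 3/8z).

Find x<0 with |R(x)|<1.
x=-1.24: |R|=0.1536
R=−1: 1+5/8x = −1+3/8x ⇒ -1/4x=2 ⇒ x=2/(-1/4)=-8.0000
Confirm numerically:
  x=-4.865: |R|=0.72250 <1
  x=-4.687: |R|=0.69965 <1
  x=-4.421: |R|=0.66336 <1
  x=-3.858: |R|=0.57679 <1
  x=-8.566: |R|=1.03359 >1
  x=-8.130: |R|=1.00803 >1
So |R|<1 on (-8.0000, 0).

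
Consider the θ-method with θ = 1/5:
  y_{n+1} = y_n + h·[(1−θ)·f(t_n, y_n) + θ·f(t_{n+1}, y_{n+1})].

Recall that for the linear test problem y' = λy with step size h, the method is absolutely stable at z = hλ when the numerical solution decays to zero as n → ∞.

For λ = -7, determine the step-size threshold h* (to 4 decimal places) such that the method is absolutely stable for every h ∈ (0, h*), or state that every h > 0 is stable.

Test eqn y'=λy, z=hλ:
  y_{n+1} = y_n + z·[4/5·y_n + 1/5·y_{n+1}] ⇒ (1 − 1/5z)y_{n+1} = (1 + 4/5z)y_n
  R(z) = (1 + 4/5z)/(1 − 1/5z).

Solve |R(x)|<1 on ℝ⁻.
x=-1.71: |R|=0.2742
R=−1: 1+4/5x = −1+1/5x ⇒ -3/5x=2 ⇒ x=2/(-3/5)=-3.3333
Confirm numerically:
  x=-2.820: |R|=0.80307 <1
  x=-2.011: |R|=0.43417 <1
  x=-1.885: |R|=0.36892 <1
  x=-3.531: |R|=1.06951 >1
  x=-3.505: |R|=1.06055 >1
  x=-3.489: |R|=1.05501 >1
Stable set (-3.3333, 0).

(-3.3333,0); λ=-7 ⇒ h* = (10/3)/7 = 0.4762.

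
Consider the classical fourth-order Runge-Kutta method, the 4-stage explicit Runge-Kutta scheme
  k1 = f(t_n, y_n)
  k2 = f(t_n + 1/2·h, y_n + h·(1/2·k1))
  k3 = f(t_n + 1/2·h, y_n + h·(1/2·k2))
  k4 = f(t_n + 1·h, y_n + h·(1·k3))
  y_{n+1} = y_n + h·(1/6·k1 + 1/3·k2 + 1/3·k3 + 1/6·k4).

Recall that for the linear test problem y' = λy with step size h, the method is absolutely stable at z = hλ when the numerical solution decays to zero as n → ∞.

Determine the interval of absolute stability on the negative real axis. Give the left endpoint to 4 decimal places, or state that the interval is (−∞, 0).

On y'=λy, z=hλ:
  order 4, 4-stage ⇒ R(z)=1+z+z^2/2+z^3/6+z^4/24
  (e.g. R(-0.36)=0.69772, |R|=0.69772)

Boundary: |R(x)|=1, x<0.
x=-0.36: |R|=0.6977
|R(-2.77)|=0.9772 |R(-2.33)|=0.5043 |R(-1.6)|=0.2704
Bisect:
  x_lo=-3.5224 |R|=2.8117  x_hi=-0.1603 |R|=0.8519
  mid=-1.84136 |R|=0.29240 →hi
  mid=-2.68190 |R|=0.85498 →hi
  mid=-3.10217 |R|=1.59274 →lo
  mid=-2.89203 |R|=1.17322 →lo
  mid=-2.78697 |R|=1.00252 →lo
  mid=-2.73443 |R|=0.92599 →hi
  mid=-2.76070 |R|=0.96355 →hi
  ...
  [-2.78532,-2.78512] ⇒ x*=-2.7853
Interval (-2.7853, 0).

z∈(-2.7853,0).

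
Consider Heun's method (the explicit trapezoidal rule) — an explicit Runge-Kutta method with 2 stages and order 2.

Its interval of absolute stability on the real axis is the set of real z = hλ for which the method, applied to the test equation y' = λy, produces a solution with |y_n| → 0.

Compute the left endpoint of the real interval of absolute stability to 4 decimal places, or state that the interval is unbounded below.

On y'=λy, z=hλ:
  order 2, 2-stage ⇒ R(z)=1+z+z^2/2
  (e.g. R(-1.25)=0.53125, |R|=0.53125)

Boundary: |R(x)|=1, x<0.
x=-1.25: |R|=0.5312
|R(-2)|=1.0000 |R(-1.73)|=0.7664 |R(-0.82)|=0.5162
Bisect:
  x_lo=-2.5920 |R|=1.7672  x_hi=-0.3443 |R|=0.7150
  mid=-1.46814 |R|=0.60958 →hi
  mid=-2.03006 |R|=1.03051 →lo
  mid=-1.74910 |R|=0.78057 →hi
  mid=-1.88958 |R|=0.89567 →hi
  mid=-1.95982 |R|=0.96062 →hi
  mid=-1.99494 |R|=0.99495 →hi
  mid=-2.01250 |R|=1.01257 →lo
  mid=-2.00372 |R|=1.00372 →lo
  mid=-1.99933 |R|=0.99933 →hi
  mid=-2.00152 |R|=1.00152 →lo
  ...
  [-2.00001,-1.99987] ⇒ x*=-2.0000
Stable set (-2.0000, 0).

left endpoint -2.0000.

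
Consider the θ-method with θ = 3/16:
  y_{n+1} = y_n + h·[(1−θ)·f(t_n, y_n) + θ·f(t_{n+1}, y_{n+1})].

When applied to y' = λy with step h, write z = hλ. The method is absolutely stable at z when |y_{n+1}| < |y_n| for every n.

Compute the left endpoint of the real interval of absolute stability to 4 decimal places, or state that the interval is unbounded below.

z* = -3.2000.

Set f=λy, z=hλ:
  y_{n+1} = y_n + z·[13/16·y_n + 3/16·y_{n+1}] ⇒ (1 − 3/16z)y_{n+1} = (1 + 13/16z)y_n
  R(z) = (1 + 13/16z)/(1 − 3/16z).

Solve |R(x)|<1 on ℝ⁻.
x=-0.47: |R|=0.5681
R=−1: 1+13/16x = −1+3/16x ⇒ -5/8x=2 ⇒ x=2/(-5/8)=-3.2000
Confirm numerically:
  x=-2.523: |R|=0.71276 <1
  x=-1.573: |R|=0.21473 <1
  x=-1.323: |R|=0.06004 <1
  x=-3.305: |R|=1.04052 >1
  x=-3.300: |R|=1.03861 >1
  x=-3.243: |R|=1.01671 >1
Interval (-3.2000, 0).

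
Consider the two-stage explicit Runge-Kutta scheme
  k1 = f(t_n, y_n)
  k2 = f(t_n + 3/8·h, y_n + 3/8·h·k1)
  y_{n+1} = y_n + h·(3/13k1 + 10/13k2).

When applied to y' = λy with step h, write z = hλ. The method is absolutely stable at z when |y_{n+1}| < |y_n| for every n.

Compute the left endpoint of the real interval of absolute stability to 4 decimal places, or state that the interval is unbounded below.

left endpoint -3.4667.

Test eqn y'=λy, z=hλ:
  k1=λy_n ⇒ h·k1=z·y_n;  k2=λ(1+3/8z)y_n ⇒ h·k2=z(1+3/8z)y_n
  y_{n+1}/y_n = 1 + 3/13z + 10/13z(1+3/8z) = 1 + z + 15/52z²
  Hence R(z) = 1 + z + 15/52z².

Boundary: |R(x)|=1, x<0.
x=-1.48: |R|=0.1518
R=1: x+15/52x²=0 ⇒ x=−52/15=-3.4667; min R=1−1/(4·15/52)=0.1333>−1
Confirm numerically:
  x=-2.880: |R|=0.51262 <1
  x=-2.259: |R|=0.21304 <1
  x=-1.644: |R|=0.13564 <1
  x=-1.597: |R|=0.13869 <1
  x=-4.028: |R|=1.65223 >1
  x=-3.738: |R|=1.29257 >1
Interval (-3.4667, 0).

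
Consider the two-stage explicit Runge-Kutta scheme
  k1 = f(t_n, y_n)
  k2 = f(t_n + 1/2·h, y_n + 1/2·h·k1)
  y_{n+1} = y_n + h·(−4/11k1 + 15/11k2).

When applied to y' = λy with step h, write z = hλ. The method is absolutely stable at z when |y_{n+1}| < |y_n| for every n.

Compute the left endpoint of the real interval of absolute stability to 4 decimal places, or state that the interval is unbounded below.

z* = -1.4667.

On y'=λy, z=hλ:
  k1=λy_n ⇒ h·k1=z·y_n;  k2=λ(1+1/2z)y_n ⇒ h·k2=z(1+1/2z)y_n
  y_{n+1}/y_n = 1 − 4/11z + 15/11z(1+1/2z) = 1 + z + 15/22z²
  so R(z) = 1 + z + 15/22z².

Solve |R(x)|<1 on ℝ⁻.
x=-1.23: |R|=0.8015
R=1: x+15/22x²=0 ⇒ x=−22/15=-1.4667; min R=1−1/(4·15/22)=0.6333>−1
Confirm numerically:
  x=-1.142: |R|=0.74720 <1
  x=-0.959: |R|=0.66806 <1
  x=-0.923: |R|=0.65786 <1
  x=-0.682: |R|=0.63513 <1
  x=-1.819: |R|=1.43697 >1
  x=-1.522: |R|=1.05742 >1
So |R|<1 on (-1.4667, 0).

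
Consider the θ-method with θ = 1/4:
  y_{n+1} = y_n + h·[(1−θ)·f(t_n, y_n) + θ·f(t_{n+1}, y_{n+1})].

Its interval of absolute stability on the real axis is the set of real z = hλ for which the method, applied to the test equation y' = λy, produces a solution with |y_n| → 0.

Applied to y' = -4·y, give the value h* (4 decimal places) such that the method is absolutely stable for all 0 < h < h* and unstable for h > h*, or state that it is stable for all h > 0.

(-4.0000,0); λ=-4 ⇒ h* = (4)/4 = 1.0000.

Set f=λy, z=hλ:
  y_{n+1} = y_n + z·[3/4·y_n + 1/4·y_{n+1}] ⇒ (1 − 1/4z)y_{n+1} = (1 + 3/4z)y_n
  Hence R(z) = (1 + 3/4z)/(1 − 1/4z).

Boundary: |R(x)|=1, x<0.
x=-1.46: |R|=0.0696
R=−1: 1+3/4x = −1+1/4x ⇒ -1/2x=2 ⇒ x=2/(-1/2)=-4.0000
Confirm numerically:
  x=-3.530: |R|=0.87517 <1
  x=-2.962: |R|=0.70181 <1
  x=-2.426: |R|=0.51012 <1
  x=-4.219: |R|=1.05329 >1
  x=-4.069: |R|=1.01710 >1
Stable set (-4.0000, 0).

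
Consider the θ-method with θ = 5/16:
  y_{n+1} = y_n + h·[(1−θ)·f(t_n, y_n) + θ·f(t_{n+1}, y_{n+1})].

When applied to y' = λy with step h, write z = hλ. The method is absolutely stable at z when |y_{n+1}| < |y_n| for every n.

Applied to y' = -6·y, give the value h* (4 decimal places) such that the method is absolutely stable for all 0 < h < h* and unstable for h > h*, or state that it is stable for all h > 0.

(-5.3333,0); λ=-6 ⇒ h* = (16/3)/6 = 0.8889.

With y'=λy (z=hλ):
  y_{n+1} = y_n + z·[11/16·y_n + 5/16·y_{n+1}] ⇒ (1 − 5/16z)y_{n+1} = (1 + 11/16z)y_n
  Hence R(z) = (1 + 11/16z)/(1 − 5/16z).

Boundary: |R(x)|=1, x<0.
x=-0.75: |R|=0.3924
R=−1: 1+11/16x = −1+5/16x ⇒ -3/8x=2 ⇒ x=2/(-3/8)=-5.3333
Confirm numerically:
  x=-4.264: |R|=0.82808 <1
  x=-3.366: |R|=0.64045 <1
  x=-2.585: |R|=0.42990 <1
  x=-2.422: |R|=0.37858 <1
  x=-5.693: |R|=1.04853 >1
  x=-5.466: |R|=1.01837 >1
So |R|<1 on (-5.3333, 0).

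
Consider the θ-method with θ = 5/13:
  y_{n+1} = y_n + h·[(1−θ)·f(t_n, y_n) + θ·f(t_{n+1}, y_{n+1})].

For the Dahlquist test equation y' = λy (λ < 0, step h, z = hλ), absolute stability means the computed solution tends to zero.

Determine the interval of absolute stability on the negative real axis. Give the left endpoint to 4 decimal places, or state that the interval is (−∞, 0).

(-8.6667, 0).

Test eqn y'=λy, z=hλ:
  y_{n+1} = y_n + z·[8/13·y_n + 5/13·y_{n+1}] ⇒ (1 − 5/13z)y_{n+1} = (1 + 8/13z)y_n
  R(z) = (1 + 8/13z)/(1 − 5/13z).

Solve |R(x)|<1 on ℝ⁻.
x=-0.86: |R|=0.3538
R=−1: 1+8/13x = −1+5/13x ⇒ -3/13x=2 ⇒ x=2/(-3/13)=-8.6667
Confirm numerically:
  x=-8.384: |R|=0.98456 <1
  x=-7.086: |R|=0.90209 <1
  x=-6.740: |R|=0.87623 <1
  x=-6.414: |R|=0.85006 <1
  x=-8.917: |R|=1.01304 >1
  x=-8.740: |R|=1.00388 >1
So |R|<1 on (-8.6667, 0).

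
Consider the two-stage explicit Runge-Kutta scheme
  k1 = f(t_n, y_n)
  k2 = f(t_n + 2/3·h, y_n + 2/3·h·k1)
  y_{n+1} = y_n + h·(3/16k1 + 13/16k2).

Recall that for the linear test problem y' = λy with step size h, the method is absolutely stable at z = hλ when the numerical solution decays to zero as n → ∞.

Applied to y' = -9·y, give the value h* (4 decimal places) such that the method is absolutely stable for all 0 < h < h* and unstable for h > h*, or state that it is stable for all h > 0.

With y'=λy (z=hλ):
  k1=λy_n ⇒ h·k1=z·y_n;  k2=λ(1+2/3z)y_n ⇒ h·k2=z(1+2/3z)y_n
  y_{n+1}/y_n = 1 + 3/16z + 13/16z(1+2/3z) = 1 + z + 13/24z²
  ⇒ R(z) = 1 + z + 13/24z².

Boundary: |R(x)|=1, x<0.
x=-1.4: |R|=0.6617
R=1: x+13/24x²=0 ⇒ x=−24/13=-1.8462; min R=1−1/(4·13/24)=0.5385>−1
Confirm numerically:
  x=-1.815: |R|=0.96937 <1
  x=-1.375: |R|=0.64909 <1
  x=-1.258: |R|=0.59922 <1
  x=-0.804: |R|=0.54614 <1
  x=-2.363: |R|=1.66154 >1
  x=-2.270: |R|=1.52115 >1
Interval (-1.8462, 0).

(-1.8462,0); λ=-9 ⇒ h* = (24/13)/9 = 0.2051.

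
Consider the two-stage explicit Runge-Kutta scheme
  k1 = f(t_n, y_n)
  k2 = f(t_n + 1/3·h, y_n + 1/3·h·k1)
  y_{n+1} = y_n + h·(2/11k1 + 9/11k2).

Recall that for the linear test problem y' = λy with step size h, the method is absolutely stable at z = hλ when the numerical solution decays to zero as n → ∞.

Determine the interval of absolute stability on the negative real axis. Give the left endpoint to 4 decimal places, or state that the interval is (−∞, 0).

z∈(-3.6667,0).

On y'=λy, z=hλ:
  k1=λy_n ⇒ h·k1=z·y_n;  k2=λ(1+1/3z)y_n ⇒ h·k2=z(1+1/3z)y_n
  y_{n+1}/y_n = 1 + 2/11z + 9/11z(1+1/3z) = 1 + z + 3/11z²
  ⇒ R(z) = 1 + z + 3/11z².

Find x<0 with |R(x)|<1.
x=-1.15: |R|=0.2107
R=1: x+3/11x²=0 ⇒ x=−11/3=-3.6667; min R=1−1/(4·3/11)=0.0833>−1
Confirm numerically:
  x=-2.386: |R|=0.16664 <1
  x=-2.351: |R|=0.15642 <1
  x=-1.951: |R|=0.08711 <1
  x=-1.579: |R|=0.10097 <1
  x=-4.244: |R|=1.66824 >1
  x=-4.060: |R|=1.43553 >1
  x=-3.740: |R|=1.07480 >1
Interval (-3.6667, 0).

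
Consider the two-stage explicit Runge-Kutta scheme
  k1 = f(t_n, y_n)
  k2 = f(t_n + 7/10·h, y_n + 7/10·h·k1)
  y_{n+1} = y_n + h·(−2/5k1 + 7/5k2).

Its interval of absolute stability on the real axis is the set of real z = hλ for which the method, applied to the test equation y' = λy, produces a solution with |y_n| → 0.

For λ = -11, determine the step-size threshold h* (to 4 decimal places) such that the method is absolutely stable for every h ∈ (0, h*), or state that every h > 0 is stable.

On y'=λy, z=hλ:
  k1=λy_n ⇒ h·k1=z·y_n;  k2=λ(1+7/10z)y_n ⇒ h·k2=z(1+7/10z)y_n
  y_{n+1}/y_n = 1 − 2/5z + 7/5z(1+7/10z) = 1 + z + 49/50z²
  ⇒ R(z) = 1 + z + 49/50z².

Need |R(x)|<1, x<0.
x=-1.14: |R|=1.1336
R=1: x+49/50x²=0 ⇒ x=−50/49=-1.0204; min R=1−1/(4·49/50)=0.7449>−1
Confirm numerically:
  x=-0.999: |R|=0.97904 <1
  x=-0.908: |R|=0.89997 <1
  x=-0.648: |R|=0.76351 <1
  x=-1.496: |R|=1.69726 >1
  x=-1.484: |R|=1.67421 >1
  x=-1.283: |R|=1.33017 >1
So |R|<1 on (-1.0204, 0).

(-1.0204,0); λ=-11 ⇒ h* = (50/49)/11 = 0.0928.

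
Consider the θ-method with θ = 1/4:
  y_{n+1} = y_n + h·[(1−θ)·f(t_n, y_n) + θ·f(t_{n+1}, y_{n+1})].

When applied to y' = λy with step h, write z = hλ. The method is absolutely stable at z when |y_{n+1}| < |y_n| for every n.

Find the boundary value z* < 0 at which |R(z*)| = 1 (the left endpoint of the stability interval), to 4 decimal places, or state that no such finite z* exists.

With y'=λy (z=hλ):
  y_{n+1} = y_n + z·[3/4·y_n + 1/4·y_{n+1}] ⇒ (1 − 1/4z)y_{n+1} = (1 + 3/4z)y_n
  ⇒ R(z) = (1 + 3/4z)/(1 − 1/4z).

Boundary: |R(x)|=1, x<0.
x=-1.32: |R|=0.0075
R=−1: 1+3/4x = −1+1/4x ⇒ -1/2x=2 ⇒ x=2/(-1/2)=-4.0000
Confirm numerically:
  x=-3.929: |R|=0.98209 <1
  x=-3.303: |R|=0.80912 <1
  x=-2.228: |R|=0.43096 <1
  x=-1.877: |R|=0.27752 <1
  x=-4.508: |R|=1.11942 >1
  x=-4.483: |R|=1.11387 >1
  x=-4.461: |R|=1.10897 >1
So |R|<1 on (-4.0000, 0).

z* = -4.0000.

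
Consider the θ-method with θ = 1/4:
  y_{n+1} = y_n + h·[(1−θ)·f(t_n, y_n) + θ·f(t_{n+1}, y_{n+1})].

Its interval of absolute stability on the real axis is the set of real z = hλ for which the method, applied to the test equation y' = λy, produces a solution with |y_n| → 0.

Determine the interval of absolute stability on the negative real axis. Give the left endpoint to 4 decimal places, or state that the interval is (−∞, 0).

Test eqn y'=λy, z=hλ:
  y_{n+1} = y_n + z·[3/4·y_n + 1/4·y_{n+1}] ⇒ (1 − 1/4z)y_{n+1} = (1 + 3/4z)y_n
  so R(z) = (1 + 3/4z)/(1 − 1/4z).

Need |R(x)|<1, x<0.
x=-1.57: |R|=0.1275
R=−1: 1+3/4x = −1+1/4x ⇒ -1/2x=2 ⇒ x=2/(-1/2)=-4.0000
Confirm numerically:
  x=-3.443: |R|=0.85033 <1
  x=-2.981: |R|=0.70806 <1
  x=-2.728: |R|=0.62188 <1
  x=-1.707: |R|=0.19643 <1
  x=-4.342: |R|=1.08199 >1
  x=-4.048: |R|=1.01193 >1
So |R|<1 on (-4.0000, 0).

(-4.0000, 0).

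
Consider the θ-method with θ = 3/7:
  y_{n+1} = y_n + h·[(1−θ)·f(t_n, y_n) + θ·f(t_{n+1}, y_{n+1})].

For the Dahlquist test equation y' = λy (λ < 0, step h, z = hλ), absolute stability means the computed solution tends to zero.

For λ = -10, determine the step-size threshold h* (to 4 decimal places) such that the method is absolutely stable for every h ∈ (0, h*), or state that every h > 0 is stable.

(-14.0000,0); λ=-10 ⇒ h* = (14)/10 = 1.4000.

Test eqn y'=λy, z=hλ:
  y_{n+1} = y_n + z·[4/7·y_n + 3/7·y_{n+1}] ⇒ (1 − 3/7z)y_{n+1} = (1 + 4/7z)y_n
  Hence R(z) = (1 + 4/7z)/(1 − 3/7z).

Find x<0 with |R(x)|<1.
x=-1.12: |R|=0.2432
R=−1: 1+4/7x = −1+3/7x ⇒ -1/7x=2 ⇒ x=2/(-1/7)=-14.0000
Confirm numerically:
  x=-8.435: |R|=0.82774 <1
  x=-6.824: |R|=0.73879 <1
  x=-5.719: |R|=0.65720 <1
  x=-14.348: |R|=1.00695 >1
  x=-14.264: |R|=1.00530 >1
So |R|<1 on (-14.0000, 0).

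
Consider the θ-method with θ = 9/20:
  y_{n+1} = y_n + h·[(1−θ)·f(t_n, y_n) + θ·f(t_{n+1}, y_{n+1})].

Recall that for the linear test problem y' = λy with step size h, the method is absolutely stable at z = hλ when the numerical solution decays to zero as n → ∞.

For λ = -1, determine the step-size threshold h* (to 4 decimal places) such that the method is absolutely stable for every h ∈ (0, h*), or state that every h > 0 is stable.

Test eqn y'=λy, z=hλ:
  y_{n+1} = y_n + z·[11/20·y_n + 9/20·y_{n+1}] ⇒ (1 − 9/20z)y_{n+1} = (1 + 11/20z)y_n
  Hence R(z) = (1 + 11/20z)/(1 − 9/20z).

Solve |R(x)|<1 on ℝ⁻.
x=-0.81: |R|=0.4064
R=−1: 1+11/20x = −1+9/20x ⇒ -1/10x=2 ⇒ x=2/(-1/10)=-20.0000
Confirm numerically:
  x=-19.491: |R|=0.99479 <1
  x=-11.808: |R|=0.87025 <1
  x=-10.399: |R|=0.83095 <1
  x=-20.349: |R|=1.00344 >1
  x=-20.214: |R|=1.00212 >1
  x=-20.118: |R|=1.00117 >1
Stable set (-20.0000, 0).

(-20.0000,0); λ=-1 ⇒ h* = (20)/1 = 20.0000.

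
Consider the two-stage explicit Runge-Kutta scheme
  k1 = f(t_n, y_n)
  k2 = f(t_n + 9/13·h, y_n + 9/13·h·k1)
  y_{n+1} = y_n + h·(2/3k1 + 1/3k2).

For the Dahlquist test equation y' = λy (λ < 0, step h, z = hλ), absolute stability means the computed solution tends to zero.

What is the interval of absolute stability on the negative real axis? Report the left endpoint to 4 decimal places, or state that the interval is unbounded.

z∈(-4.3333,0).

On y'=λy, z=hλ:
  k1=λy_n ⇒ h·k1=z·y_n;  k2=λ(1+9/13z)y_n ⇒ h·k2=z(1+9/13z)y_n
  y_{n+1}/y_n = 1 + 2/3z + 1/3z(1+9/13z) = 1 + z + 3/13z²
  R(z) = 1 + z + 3/13z².

Need |R(x)|<1, x<0.
x=-0.86: |R|=0.3107
R=1: x+3/13x²=0 ⇒ x=−13/3=-4.3333; min R=1−1/(4·3/13)=-0.0833>−1
Confirm numerically:
  x=-4.098: |R|=0.77745 <1
  x=-3.454: |R|=0.29910 <1
  x=-3.350: |R|=0.23981 <1
  x=-2.904: |R|=0.04213 <1
  x=-4.924: |R|=1.67118 >1
  x=-4.788: |R|=1.50237 >1
So |R|<1 on (-4.3333, 0).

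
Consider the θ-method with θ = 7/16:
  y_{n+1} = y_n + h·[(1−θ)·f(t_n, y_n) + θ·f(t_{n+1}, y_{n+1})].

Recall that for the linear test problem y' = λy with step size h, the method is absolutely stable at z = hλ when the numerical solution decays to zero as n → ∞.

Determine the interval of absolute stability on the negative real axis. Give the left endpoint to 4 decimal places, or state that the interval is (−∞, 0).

On y'=λy, z=hλ:
  y_{n+1} = y_n + z·[9/16·y_n + 7/16·y_{n+1}] ⇒ (1 − 7/16z)y_{n+1} = (1 + 9/16z)y_n
  so R(z) = (1 + 9/16z)/(1 − 7/16z).

Solve |R(x)|<1 on ℝ⁻.
x=-1.18: |R|=0.2218
R=−1: 1+9/16x = −1+7/16x ⇒ -1/8x=2 ⇒ x=2/(-1/8)=-16.0000
Confirm numerically:
  x=-15.929: |R|=0.99889 <1
  x=-12.359: |R|=0.92897 <1
  x=-10.398: |R|=0.87381 <1
  x=-10.142: |R|=0.86532 <1
  x=-16.310: |R|=1.00476 >1
  x=-16.098: |R|=1.00152 >1
  x=-16.040: |R|=1.00062 >1
Interval (-16.0000, 0).

(-16.0000, 0).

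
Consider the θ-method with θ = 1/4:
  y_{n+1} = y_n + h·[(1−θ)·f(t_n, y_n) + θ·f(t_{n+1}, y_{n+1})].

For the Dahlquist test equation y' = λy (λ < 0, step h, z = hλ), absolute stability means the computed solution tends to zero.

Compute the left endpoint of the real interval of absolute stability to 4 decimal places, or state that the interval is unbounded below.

left endpoint -4.0000.

On y'=λy, z=hλ:
  y_{n+1} = y_n + z·[3/4·y_n + 1/4·y_{n+1}] ⇒ (1 − 1/4z)y_{n+1} = (1 + 3/4z)y_n
  ⇒ R(z) = (1 + 3/4z)/(1 − 1/4z).

Solve |R(x)|<1 on ℝ⁻.
x=-1.54: |R|=0.1119
R=−1: 1+3/4x = −1+1/4x ⇒ -1/2x=2 ⇒ x=2/(-1/2)=-4.0000
Confirm numerically:
  x=-3.063: |R|=0.73467 <1
  x=-2.252: |R|=0.44082 <1
  x=-2.035: |R|=0.34880 <1
  x=-1.757: |R|=0.22077 <1
  x=-4.504: |R|=1.11853 >1
  x=-4.169: |R|=1.04138 >1
  x=-4.145: |R|=1.03560 >1
Stable set (-4.0000, 0).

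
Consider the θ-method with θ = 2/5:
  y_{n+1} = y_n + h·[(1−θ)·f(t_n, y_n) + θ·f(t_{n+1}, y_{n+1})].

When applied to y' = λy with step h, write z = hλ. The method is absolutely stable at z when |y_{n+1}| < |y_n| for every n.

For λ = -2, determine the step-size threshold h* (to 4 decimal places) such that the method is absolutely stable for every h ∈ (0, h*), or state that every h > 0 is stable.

(-10.0000,0); λ=-2 ⇒ h* = (10)/2 = 5.0000.

Set f=λy, z=hλ:
  y_{n+1} = y_n + z·[3/5·y_n + 2/5·y_{n+1}] ⇒ (1 − 2/5z)y_{n+1} = (1 + 3/5z)y_n
  R(z) = (1 + 3/5z)/(1 − 2/5z).

Find x<0 with |R(x)|<1.
x=-0.69: |R|=0.4592
R=−1: 1+3/5x = −1+2/5x ⇒ -1/5x=2 ⇒ x=2/(-1/5)=-10.0000
Confirm numerically:
  x=-9.743: |R|=0.98950 <1
  x=-4.521: |R|=0.60981 <1
  x=-4.295: |R|=0.58021 <1
  x=-10.588: |R|=1.02246 >1
  x=-10.578: |R|=1.02210 >1
So |R|<1 on (-10.0000, 0).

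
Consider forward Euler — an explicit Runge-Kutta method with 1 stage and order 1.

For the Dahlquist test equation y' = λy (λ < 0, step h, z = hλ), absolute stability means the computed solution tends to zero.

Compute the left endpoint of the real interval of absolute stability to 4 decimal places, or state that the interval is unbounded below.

z* = -2.0000.

Test eqn y'=λy, z=hλ:
  order 1, 1-stage ⇒ R(z)=1+z
  (e.g. R(-0.36)=0.64000, |R|=0.64000)

Solve |R(x)|<1 on ℝ⁻.
x=-0.36: |R|=0.6400
|R(-2.04)|=1.0400 |R(-1.73)|=0.7300 |R(-0.56)|=0.4400
Bisect:
  x_lo=-2.3465 |R|=1.3465  x_hi=-0.0672 |R|=0.9328
  mid=-1.20685 |R|=0.20685 →hi
  mid=-1.77666 |R|=0.77666 →hi
  mid=-2.06157 |R|=1.06157 →lo
  mid=-1.91912 |R|=0.91912 →hi
  mid=-1.99034 |R|=0.99034 →hi
  mid=-2.02596 |R|=1.02596 →lo
  mid=-2.00815 |R|=1.00815 →lo
  mid=-1.99925 |R|=0.99925 →hi
  mid=-2.00370 |R|=1.00370 →lo
  ...
  [-2.00008,-1.99994] ⇒ x*=-2.0000
Interval (-2.0000, 0).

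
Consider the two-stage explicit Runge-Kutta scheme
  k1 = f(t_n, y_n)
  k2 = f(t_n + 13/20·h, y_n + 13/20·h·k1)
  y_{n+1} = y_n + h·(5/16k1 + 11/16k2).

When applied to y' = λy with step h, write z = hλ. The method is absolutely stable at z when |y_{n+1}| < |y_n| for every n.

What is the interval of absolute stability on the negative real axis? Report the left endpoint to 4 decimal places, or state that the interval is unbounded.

On y'=λy, z=hλ:
  k1=λy_n ⇒ h·k1=z·y_n;  k2=λ(1+13/20z)y_n ⇒ h·k2=z(1+13/20z)y_n
  y_{n+1}/y_n = 1 + 5/16z + 11/16z(1+13/20z) = 1 + z + 143/320z²
  Hence R(z) = 1 + z + 143/320z².

Boundary: |R(x)|=1, x<0.
x=-0.75: |R|=0.5014
R=1: x+143/320x²=0 ⇒ x=−320/143=-2.2378; min R=1−1/(4·143/320)=0.4406>−1
Confirm numerically:
  x=-1.804: |R|=0.65032 <1
  x=-1.761: |R|=0.62481 <1
  x=-1.410: |R|=0.47843 <1
  x=-0.992: |R|=0.44775 <1
  x=-2.785: |R|=1.68106 >1
  x=-2.303: |R|=1.06714 >1
Interval (-2.2378, 0).

z∈(-2.2378,0).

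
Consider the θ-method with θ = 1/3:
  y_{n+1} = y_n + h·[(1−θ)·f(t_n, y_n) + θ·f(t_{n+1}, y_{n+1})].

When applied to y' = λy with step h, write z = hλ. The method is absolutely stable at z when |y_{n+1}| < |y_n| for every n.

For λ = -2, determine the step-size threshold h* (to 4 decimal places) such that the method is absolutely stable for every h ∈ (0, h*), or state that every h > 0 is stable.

On y'=λy, z=hλ:
  y_{n+1} = y_n + z·[2/3·y_n + 1/3·y_{n+1}] ⇒ (1 − 1/3z)y_{n+1} = (1 + 2/3z)y_n
  Hence R(z) = (1 + 2/3z)/(1 − 1/3z).

Need |R(x)|<1, x<0.
x=-1.19: |R|=0.1480
R=−1: 1+2/3x = −1+1/3x ⇒ -1/3x=2 ⇒ x=2/(-1/3)=-6.0000
Confirm numerically:
  x=-5.701: |R|=0.96564 <1
  x=-4.783: |R|=0.84363 <1
  x=-4.718: |R|=0.83389 <1
  x=-6.553: |R|=1.05789 >1
  x=-6.447: |R|=1.04732 >1
  x=-6.352: |R|=1.03764 >1
So |R|<1 on (-6.0000, 0).

(-6.0000,0); λ=-2 ⇒ h* = (6)/2 = 3.0000.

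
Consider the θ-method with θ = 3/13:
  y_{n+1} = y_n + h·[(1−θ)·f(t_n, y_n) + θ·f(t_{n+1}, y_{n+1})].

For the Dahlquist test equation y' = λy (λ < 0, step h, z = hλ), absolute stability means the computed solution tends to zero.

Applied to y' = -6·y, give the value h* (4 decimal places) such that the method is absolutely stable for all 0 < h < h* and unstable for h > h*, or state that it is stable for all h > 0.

With y'=λy (z=hλ):
  y_{n+1} = y_n + z·[10/13·y_n + 3/13·y_{n+1}] ⇒ (1 − 3/13z)y_{n+1} = (1 + 10/13z)y_n
  ⇒ R(z) = (1 + 10/13z)/(1 − 3/13z).

Boundary: |R(x)|=1, x<0.
x=-0.69: |R|=0.4048
R=−1: 1+10/13x = −1+3/13x ⇒ -7/13x=2 ⇒ x=2/(-7/13)=-3.7143
Confirm numerically:
  x=-3.658: |R|=0.98357 <1
  x=-1.621: |R|=0.17970 <1
  x=-1.531: |R|=0.13130 <1
  x=-1.510: |R|=0.11979 <1
  x=-3.979: |R|=1.07431 >1
  x=-3.810: |R|=1.02743 >1
Interval (-3.7143, 0).

(-3.7143,0); λ=-6 ⇒ h* = (26/7)/6 = 0.6190.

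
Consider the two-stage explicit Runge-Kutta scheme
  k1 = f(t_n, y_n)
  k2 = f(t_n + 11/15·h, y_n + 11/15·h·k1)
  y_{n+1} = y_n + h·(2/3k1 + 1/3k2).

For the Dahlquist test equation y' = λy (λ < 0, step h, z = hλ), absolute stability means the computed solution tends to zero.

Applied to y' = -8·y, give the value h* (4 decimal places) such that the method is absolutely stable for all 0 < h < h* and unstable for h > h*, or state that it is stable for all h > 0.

Test eqn y'=λy, z=hλ:
  k1=λy_n ⇒ h·k1=z·y_n;  k2=λ(1+11/15z)y_n ⇒ h·k2=z(1+11/15z)y_n
  y_{n+1}/y_n = 1 + 2/3z + 1/3z(1+11/15z) = 1 + z + 11/45z²
  R(z) = 1 + z + 11/45z².

Find x<0 with |R(x)|<1.
x=-1.26: |R|=0.1281
R=1: x+11/45x²=0 ⇒ x=−45/11=-4.0909; min R=1−1/(4·11/45)=-0.0227>−1
Confirm numerically:
  x=-3.932: |R|=0.84726 <1
  x=-2.966: |R|=0.18442 <1
  x=-1.844: |R|=0.01281 <1
  x=-4.669: |R|=1.65978 >1
  x=-4.235: |R|=1.14917 >1
Interval (-4.0909, 0).

(-4.0909,0); λ=-8 ⇒ h* = (45/11)/8 = 0.5114.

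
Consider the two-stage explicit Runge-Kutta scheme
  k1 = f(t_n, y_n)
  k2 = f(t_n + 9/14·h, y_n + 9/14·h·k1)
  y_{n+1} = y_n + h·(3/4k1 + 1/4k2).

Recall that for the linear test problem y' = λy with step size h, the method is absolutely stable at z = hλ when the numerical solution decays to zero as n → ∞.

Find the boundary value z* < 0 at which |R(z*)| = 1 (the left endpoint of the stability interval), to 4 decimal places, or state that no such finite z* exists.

z* = -6.2222.

Set f=λy, z=hλ:
  k1=λy_n ⇒ h·k1=z·y_n;  k2=λ(1+9/14z)y_n ⇒ h·k2=z(1+9/14z)y_n
  y_{n+1}/y_n = 1 + 3/4z + 1/4z(1+9/14z) = 1 + z + 9/56z²
  ⇒ R(z) = 1 + z + 9/56z².

Need |R(x)|<1, x<0.
x=-0.62: |R|=0.4418
R=1: x+9/56x²=0 ⇒ x=−56/9=-6.2222; min R=1−1/(4·9/56)=-0.5556>−1
Confirm numerically:
  x=-4.649: |R|=0.17545 <1
  x=-3.126: |R|=0.55552 <1
  x=-2.676: |R|=0.52513 <1
  x=-6.775: |R|=1.60189 >1
  x=-6.629: |R|=1.43337 >1
  x=-6.313: |R|=1.09210 >1
Interval (-6.2222, 0).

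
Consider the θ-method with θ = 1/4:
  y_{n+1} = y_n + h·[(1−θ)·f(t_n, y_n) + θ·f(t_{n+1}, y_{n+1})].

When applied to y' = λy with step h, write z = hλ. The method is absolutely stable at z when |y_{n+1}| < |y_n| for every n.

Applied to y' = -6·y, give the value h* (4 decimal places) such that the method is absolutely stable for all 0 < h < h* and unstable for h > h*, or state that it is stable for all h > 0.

(-4.0000,0); λ=-6 ⇒ h* = (4)/6 = 0.6667.

On y'=λy, z=hλ:
  y_{n+1} = y_n + z·[3/4·y_n + 1/4·y_{n+1}] ⇒ (1 − 1/4z)y_{n+1} = (1 + 3/4z)y_n
  ⇒ R(z) = (1 + 3/4z)/(1 − 1/4z).

Solve |R(x)|<1 on ℝ⁻.
x=-0.4: |R|=0.6364
R=−1: 1+3/4x = −1+1/4x ⇒ -1/2x=2 ⇒ x=2/(-1/2)=-4.0000
Confirm numerically:
  x=-3.417: |R|=0.84279 <1
  x=-3.142: |R|=0.75973 <1
  x=-2.757: |R|=0.63209 <1
  x=-2.085: |R|=0.37058 <1
  x=-4.470: |R|=1.11098 >1
  x=-4.390: |R|=1.09297 >1
  x=-4.097: |R|=1.02396 >1
Stable set (-4.0000, 0).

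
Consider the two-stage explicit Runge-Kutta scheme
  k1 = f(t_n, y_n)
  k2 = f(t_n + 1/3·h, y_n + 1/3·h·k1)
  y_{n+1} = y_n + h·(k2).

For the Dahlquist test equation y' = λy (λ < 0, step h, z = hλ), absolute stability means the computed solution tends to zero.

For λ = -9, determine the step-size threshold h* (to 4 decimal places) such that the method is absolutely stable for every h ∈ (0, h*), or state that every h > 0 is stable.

(-3.0000,0); λ=-9 ⇒ h* = (3)/9 = 0.3333.

Set f=λy, z=hλ:
  k1=λy_n ⇒ h·k1=z·y_n;  k2=λ(1+1/3z)y_n ⇒ h·k2=z(1+1/3z)y_n
  y_{n+1}/y_n = 1 + z(1+1/3z) = 1 + z + 1/3z²
  ⇒ R(z) = 1 + z + 1/3z².

Solve |R(x)|<1 on ℝ⁻.
x=-0.65: |R|=0.4908
R=1: x+1/3x²=0 ⇒ x=−3=-3.0000; min R=1−1/(4·1/3)=0.2500>−1
Confirm numerically:
  x=-2.174: |R|=0.40143 <1
  x=-1.802: |R|=0.28040 <1
  x=-1.630: |R|=0.25563 <1
  x=-3.394: |R|=1.44575 >1
  x=-3.102: |R|=1.10547 >1
So |R|<1 on (-3.0000, 0).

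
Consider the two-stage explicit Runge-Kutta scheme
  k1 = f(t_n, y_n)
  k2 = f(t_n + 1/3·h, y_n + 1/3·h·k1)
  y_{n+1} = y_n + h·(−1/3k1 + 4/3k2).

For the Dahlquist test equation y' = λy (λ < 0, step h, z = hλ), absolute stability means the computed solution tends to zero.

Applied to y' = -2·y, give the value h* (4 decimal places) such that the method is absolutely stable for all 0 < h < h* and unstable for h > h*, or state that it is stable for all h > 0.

Test eqn y'=λy, z=hλ:
  k1=λy_n ⇒ h·k1=z·y_n;  k2=λ(1+1/3z)y_n ⇒ h·k2=z(1+1/3z)y_n
  y_{n+1}/y_n = 1 − 1/3z + 4/3z(1+1/3z) = 1 + z + 4/9z²
  R(z) = 1 + z + 4/9z².

Need |R(x)|<1, x<0.
x=-1.1: |R|=0.4378
R=1: x+4/9x²=0 ⇒ x=−9/4=-2.2500; min R=1−1/(4·4/9)=0.4375>−1
Confirm numerically:
  x=-1.788: |R|=0.63286 <1
  x=-1.645: |R|=0.55768 <1
  x=-1.376: |R|=0.46550 <1
  x=-1.187: |R|=0.43921 <1
  x=-2.657: |R|=1.48062 >1
  x=-2.321: |R|=1.07324 >1
So |R|<1 on (-2.2500, 0).

(-2.2500,0); λ=-2 ⇒ h* = (9/4)/2 = 1.1250.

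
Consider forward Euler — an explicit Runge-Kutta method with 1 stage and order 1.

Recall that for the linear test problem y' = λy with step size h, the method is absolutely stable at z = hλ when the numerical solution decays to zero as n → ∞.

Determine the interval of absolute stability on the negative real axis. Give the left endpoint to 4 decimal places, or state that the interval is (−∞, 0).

Test eqn y'=λy, z=hλ:
  order 1, 1-stage ⇒ R(z)=1+z
  (e.g. R(-1.77)=-0.77000, |R|=0.77000)

Solve |R(x)|<1 on ℝ⁻.
x=-1.77: |R|=0.7700
|R(-2.32)|=1.3200 |R(-1.61)|=0.6100 |R(-0.75)|=0.2500
Bisect:
  x_lo=-2.6011 |R|=1.6011  x_hi=-0.2628 |R|=0.7372
  mid=-1.43197 |R|=0.43197 →hi
  mid=-2.01656 |R|=1.01656 →lo
  mid=-1.72426 |R|=0.72426 →hi
  mid=-1.87041 |R|=0.87041 →hi
  mid=-1.94348 |R|=0.94348 →hi
  mid=-1.98002 |R|=0.98002 →hi
  mid=-1.99829 |R|=0.99829 →hi
  ...
  [-2.00000,-1.99986] ⇒ x*=-2.0000
So |R|<1 on (-2.0000, 0).

(-2.0000, 0).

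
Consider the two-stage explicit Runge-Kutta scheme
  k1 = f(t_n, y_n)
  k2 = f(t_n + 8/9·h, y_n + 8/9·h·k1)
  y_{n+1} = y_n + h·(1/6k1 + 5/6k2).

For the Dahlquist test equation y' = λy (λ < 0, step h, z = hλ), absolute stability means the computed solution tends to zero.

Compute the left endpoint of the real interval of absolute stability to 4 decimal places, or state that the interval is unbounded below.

With y'=λy (z=hλ):
  k1=λy_n ⇒ h·k1=z·y_n;  k2=λ(1+8/9z)y_n ⇒ h·k2=z(1+8/9z)y_n
  y_{n+1}/y_n = 1 + 1/6z + 5/6z(1+8/9z) = 1 + z + 20/27z²
  so R(z) = 1 + z + 20/27z².

Need |R(x)|<1, x<0.
x=-1.12: |R|=0.8092
R=1: x+20/27x²=0 ⇒ x=−27/20=-1.3500; min R=1−1/(4·20/27)=0.6625>−1
Confirm numerically:
  x=-1.174: |R|=0.84695 <1
  x=-0.899: |R|=0.69967 <1
  x=-0.558: |R|=0.67264 <1
  x=-1.503: |R|=1.17034 >1
  x=-1.491: |R|=1.15573 >1
Interval (-1.3500, 0).

z* = -1.3500.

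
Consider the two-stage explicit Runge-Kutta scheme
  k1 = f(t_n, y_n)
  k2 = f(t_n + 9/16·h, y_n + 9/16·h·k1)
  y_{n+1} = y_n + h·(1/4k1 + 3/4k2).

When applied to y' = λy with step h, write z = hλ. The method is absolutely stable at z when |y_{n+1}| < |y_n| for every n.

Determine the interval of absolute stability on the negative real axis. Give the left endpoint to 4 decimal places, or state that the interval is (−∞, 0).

(-2.3704, 0).

Set f=λy, z=hλ:
  k1=λy_n ⇒ h·k1=z·y_n;  k2=λ(1+9/16z)y_n ⇒ h·k2=z(1+9/16z)y_n
  y_{n+1}/y_n = 1 + 1/4z + 3/4z(1+9/16z) = 1 + z + 27/64z²
  so R(z) = 1 + z + 27/64z².

Solve |R(x)|<1 on ℝ⁻.
x=-0.92: |R|=0.4371
R=1: x+27/64x²=0 ⇒ x=−64/27=-2.3704; min R=1−1/(4·27/64)=0.4074>−1
Confirm numerically:
  x=-1.850: |R|=0.59387 <1
  x=-1.559: |R|=0.46636 <1
  x=-1.441: |R|=0.43502 <1
  x=-2.776: |R|=1.47504 >1
  x=-2.619: |R|=1.27471 >1
Interval (-2.3704, 0).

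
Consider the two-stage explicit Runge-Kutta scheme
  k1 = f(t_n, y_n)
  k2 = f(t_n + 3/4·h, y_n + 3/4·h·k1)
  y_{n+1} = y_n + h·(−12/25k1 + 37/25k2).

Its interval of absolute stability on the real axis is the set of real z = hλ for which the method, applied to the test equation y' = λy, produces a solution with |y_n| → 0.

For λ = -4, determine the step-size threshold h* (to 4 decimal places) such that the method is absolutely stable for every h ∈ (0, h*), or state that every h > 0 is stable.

With y'=λy (z=hλ):
  k1=λy_n ⇒ h·k1=z·y_n;  k2=λ(1+3/4z)y_n ⇒ h·k2=z(1+3/4z)y_n
  y_{n+1}/y_n = 1 − 12/25z + 37/25z(1+3/4z) = 1 + z + 111/100z²
  so R(z) = 1 + z + 111/100z².

Boundary: |R(x)|=1, x<0.
x=-0.56: |R|=0.7881
R=1: x+111/100x²=0 ⇒ x=−100/111=-0.9009; min R=1−1/(4·111/100)=0.7748>−1
Confirm numerically:
  x=-0.873: |R|=0.97296 <1
  x=-0.473: |R|=0.77534 <1
  x=-0.405: |R|=0.77707 <1
  x=-1.426: |R|=1.83116 >1
  x=-1.162: |R|=1.33677 >1
Stable set (-0.9009, 0).

(-0.9009,0); λ=-4 ⇒ h* = (100/111)/4 = 0.2252.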